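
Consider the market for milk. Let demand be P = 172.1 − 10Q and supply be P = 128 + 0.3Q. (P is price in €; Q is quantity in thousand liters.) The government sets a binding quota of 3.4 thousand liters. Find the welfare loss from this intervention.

Competitive equilibrium: 172.1 − 10Q = 128 + 0.3Q → Q* = 4.2816, P* = 129.2845.
At Q = 3.4: demand price = 172.1 − 10·3.4 = 138.1; supply price = 128 + 0.3·3.4 = 129.02.
ΔQ = 4.2816 − 3.4 = 0.8816; wedge = 138.1 − 129.02 = 9.08.
Deadweight loss = ½ × 0.8816 × 9.08 = €4 thousand.

€4 thousand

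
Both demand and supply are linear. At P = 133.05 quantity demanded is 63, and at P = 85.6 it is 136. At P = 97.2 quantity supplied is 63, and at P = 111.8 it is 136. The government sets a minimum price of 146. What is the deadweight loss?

Demand slope = (85.6 − 133.05)/(136 − 63) = −0.65, so P = 174 − 0.65Q.
Supply slope = (111.8 − 97.2)/(136 − 63) = 0.2, so P = 84.6 + 0.2Q.
Competitive equilibrium: 174 − 0.65Q = 84.6 + 0.2Q → Q* = 105.1765, P* = 105.6353.
At the floor P = 146, quantity demanded = (174 − 146)/0.65 = 43.0769.
Sellers' marginal cost at Q' = 43.0769: 84.6 + 0.2·43.0769 = 93.2154.
ΔQ = 105.1765 − 43.0769 = 62.0996; wedge = 146 − 93.2154 = 52.7846.
DWL = ½ × 62.0996 × 52.7846 = 1638.95.

1638.95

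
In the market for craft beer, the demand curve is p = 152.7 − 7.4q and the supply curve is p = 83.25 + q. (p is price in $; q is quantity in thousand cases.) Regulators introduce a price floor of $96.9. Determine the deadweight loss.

$2.22 thousand

Competitive equilibrium: 152.7 − 7.4q = 83.25 + q → q* = 8.2679, p* = 91.5179.
At the floor p = 96.9, quantity demanded = (152.7 − 96.9)/7.4 = 7.5405.
Sellers' marginal cost at q' = 7.5405: 83.25 + 1·7.5405 = 90.7905.
Δq = 8.2679 − 7.5405 = 0.7274; wedge = 96.9 − 90.7905 = 6.1095.
The triangle = ½ × 0.7274 × 6.1095 = $2.22 thousand.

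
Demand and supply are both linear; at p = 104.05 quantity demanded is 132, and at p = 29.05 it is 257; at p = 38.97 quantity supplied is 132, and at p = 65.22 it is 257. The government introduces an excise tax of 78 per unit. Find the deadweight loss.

3755.56

Demand slope = (29.05 − 104.05)/(257 − 132) = −0.6, so p = 183.25 − 0.6q.
Supply slope = (65.22 − 38.97)/(257 − 132) = 0.21, so p = 11.25 + 0.21q.
Competitive equilibrium: 183.25 − 0.6q = 11.25 + 0.21q → q* = 212.3457, p* = 55.8426.
With the tax, the buyer price exceeds the seller price by 78: (183.25 − 0.6q) − (11.25 + 0.21q) = 78 → q' = 116.0494.
Δq = 212.3457 − 116.0494 = 96.2963; the wedge equals the tax, 78.
The triangle = ½ × 96.2963 × 78 = 3755.56.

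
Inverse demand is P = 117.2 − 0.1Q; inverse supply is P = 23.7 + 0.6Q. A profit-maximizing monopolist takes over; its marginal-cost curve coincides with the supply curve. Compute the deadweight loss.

97.57

Competitive equilibrium: 117.2 − 0.1Q = 23.7 + 0.6Q → Q* = 133.5714, P* = 103.8429.
Marginal revenue: MR = 117.2 − 0.2Q. Set MR = MC: 117.2 − 0.2Q = 23.7 + 0.6Q → Q_m = 116.875.
Price P_m = 117.2 − 0.1·116.875 = 105.5125; MC(Q_m) = 23.7 + 0.6·116.875 = 93.825.
Competitive Q* = 133.5714, so ΔQ = 16.6964; wedge = 105.5125 − 93.825 = 11.6875.
DWL = ½ × 16.6964 × 11.6875 = 97.57.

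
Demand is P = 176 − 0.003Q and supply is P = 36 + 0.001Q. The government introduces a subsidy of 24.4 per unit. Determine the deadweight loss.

74420

Competitive equilibrium: 176 − 0.003Q = 36 + 0.001Q → Q* = 35000, P* = 71.
The subsidy lowers effective supply by 24.4: P = 11.6 + 0.001Q.
New quantity: 176 − 0.003Q = 11.6 + 0.001Q → Q' = 41100.
Overproduction ΔQ = 41100 − 35000 = 6100; wedge = subsidy = 24.4.
The triangle = ½ × 6100 × 24.4 = 74420.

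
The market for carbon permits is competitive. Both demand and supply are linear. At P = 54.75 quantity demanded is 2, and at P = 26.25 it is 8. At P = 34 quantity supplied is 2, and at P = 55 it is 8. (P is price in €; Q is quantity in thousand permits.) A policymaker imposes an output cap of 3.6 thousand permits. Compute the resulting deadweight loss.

€3.45 thousand

Demand slope = (26.25 − 54.75)/(8 − 2) = −4.75, so P = 64.25 − 4.75Q.
Supply slope = (55 − 34)/(8 − 2) = 3.5, so P = 27 + 3.5Q.
Competitive equilibrium: 64.25 − 4.75Q = 27 + 3.5Q → Q* = 4.5152, P* = 42.803.
At Q = 3.6: demand price = 64.25 − 4.75·3.6 = 47.15; supply price = 27 + 3.5·3.6 = 39.6.
ΔQ = 4.5152 − 3.6 = 0.9152; wedge = 47.15 − 39.6 = 7.55.
Deadweight loss = ½ × 0.9152 × 7.55 = €3.45 thousand.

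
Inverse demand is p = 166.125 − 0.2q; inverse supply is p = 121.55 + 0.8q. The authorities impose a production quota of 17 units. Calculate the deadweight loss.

380.19

Competitive equilibrium: 166.125 − 0.2q = 121.55 + 0.8q → q* = 44.575, p* = 157.21.
At q = 17: demand price = 166.125 − 0.2·17 = 162.725; supply price = 121.55 + 0.8·17 = 135.15.
Δq = 44.575 − 17 = 27.575; wedge = 162.725 − 135.15 = 27.575.
Deadweight loss = ½ × 27.575 × 27.575 = 380.19.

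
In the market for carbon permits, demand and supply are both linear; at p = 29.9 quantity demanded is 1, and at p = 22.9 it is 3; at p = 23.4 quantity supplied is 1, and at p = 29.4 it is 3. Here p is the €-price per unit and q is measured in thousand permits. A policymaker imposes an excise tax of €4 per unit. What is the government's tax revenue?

€5.54 thousand

Demand slope = (22.9 − 29.9)/(3 − 1) = −3.5, so p = 33.4 − 3.5q.
Supply slope = (29.4 − 23.4)/(3 − 1) = 3, so p = 20.4 + 3q.
Competitive equilibrium: 33.4 − 3.5q = 20.4 + 3q → q* = 2, p* = 26.4.
With the tax, the buyer price exceeds the seller price by 4: (33.4 − 3.5q) − (20.4 + 3q) = 4 → q' = 1.3846.
Tax revenue = 4 × 1.3846 = €5.54 thousand.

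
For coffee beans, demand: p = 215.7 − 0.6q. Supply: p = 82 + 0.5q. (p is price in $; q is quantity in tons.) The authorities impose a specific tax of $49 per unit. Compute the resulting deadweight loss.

$1091.36

Competitive equilibrium: 215.7 − 0.6q = 82 + 0.5q → q* = 121.5455, p* = 142.7727.
With the tax, the buyer price exceeds the seller price by 49: (215.7 − 0.6q) − (82 + 0.5q) = 49 → q' = 77.
Δq = 121.5455 − 77 = 44.5455; the wedge equals the tax, 49.
The triangle = ½ × 44.5455 × 49 = $1091.36.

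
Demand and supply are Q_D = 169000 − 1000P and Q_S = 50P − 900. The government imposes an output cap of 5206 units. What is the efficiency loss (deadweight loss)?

41350.53

In inverse form: demand P = 169 − 0.001Q, supply P = 18 + 0.02Q.
Competitive equilibrium: 169 − 0.001Q = 18 + 0.02Q → Q* = 7190.4762, P* = 161.8095.
At Q = 5206: demand price = 169 − 0.001·5206 = 163.794; supply price = 18 + 0.02·5206 = 122.12.
ΔQ = 7190.4762 − 5206 = 1984.4762; wedge = 163.794 − 122.12 = 41.674.
The triangle = ½ × 1984.4762 × 41.674 = 41350.53.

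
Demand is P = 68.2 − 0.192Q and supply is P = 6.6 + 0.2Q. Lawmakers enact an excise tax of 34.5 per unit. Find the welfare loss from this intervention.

1518.18

Competitive equilibrium: 68.2 − 0.192Q = 6.6 + 0.2Q → Q* = 157.1429, P* = 38.0286.
With the tax, the buyer price exceeds the seller price by 34.5: (68.2 − 0.192Q) − (6.6 + 0.2Q) = 34.5 → Q' = 69.1327.
ΔQ = 157.1429 − 69.1327 = 88.0102; the wedge equals the tax, 34.5.
Deadweight loss = ½ × 88.0102 × 34.5 = 1518.18.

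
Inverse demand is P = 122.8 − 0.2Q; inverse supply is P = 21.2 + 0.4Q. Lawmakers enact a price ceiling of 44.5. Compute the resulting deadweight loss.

Competitive equilibrium: 122.8 − 0.2Q = 21.2 + 0.4Q → Q* = 169.3333, P* = 88.9333.
At the ceiling P = 44.5, quantity supplied = (44.5 − 21.2)/0.4 = 58.25.
Willingness to pay at Q' = 58.25: 122.8 − 0.2·58.25 = 111.15.
ΔQ = 169.3333 − 58.25 = 111.0833; wedge = 111.15 − 44.5 = 66.65.
Welfare loss = ½ × 111.0833 × 66.65 = 3701.85.

3701.85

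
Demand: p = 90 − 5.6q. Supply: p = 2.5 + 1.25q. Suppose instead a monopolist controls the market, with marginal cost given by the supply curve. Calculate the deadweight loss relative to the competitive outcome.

113.07

Competitive equilibrium: 90 − 5.6q = 2.5 + 1.25q → q* = 12.7737, p* = 18.4672.
Marginal revenue: MR = 90 − 11.2q. Set MR = MC: 90 − 11.2q = 2.5 + 1.25q → q_m = 7.0281.
Price p_m = 90 − 5.6·7.0281 = 50.6426; MC(q_m) = 2.5 + 1.25·7.0281 = 11.2851.
Competitive q* = 12.7737, so Δq = 5.7456; wedge = 50.6426 − 11.2851 = 39.3575.
DWL = ½ × 5.7456 × 39.3575 = 113.07.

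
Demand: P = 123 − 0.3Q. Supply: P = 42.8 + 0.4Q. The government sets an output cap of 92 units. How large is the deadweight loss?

178.31

Competitive equilibrium: 123 − 0.3Q = 42.8 + 0.4Q → Q* = 114.5714, P* = 88.6286.
At Q = 92: demand price = 123 − 0.3·92 = 95.4; supply price = 42.8 + 0.4·92 = 79.6.
ΔQ = 114.5714 − 92 = 22.5714; wedge = 95.4 − 79.6 = 15.8.
Welfare loss = ½ × 22.5714 × 15.8 = 178.31.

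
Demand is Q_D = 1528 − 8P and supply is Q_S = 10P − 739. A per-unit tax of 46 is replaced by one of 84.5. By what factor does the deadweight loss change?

In inverse form: demand P = 191 − 0.125Q, supply P = 73.9 + 0.1Q.
Competitive equilibrium: 191 − 0.125Q = 73.9 + 0.1Q → Q* = 520.4444, P* = 125.9444.
For a per-unit tax t: ΔQ = t/0.225, so DWL = ½·t·(t/0.225) = t²/0.45.
At t = 46: DWL = 4702.222. At t = 84.5: DWL = 15867.222.
Ratio = (84.5/46)² = 3.374.

3.374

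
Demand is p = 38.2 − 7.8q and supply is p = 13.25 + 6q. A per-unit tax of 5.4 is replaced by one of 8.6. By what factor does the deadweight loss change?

2.536

Competitive equilibrium: 38.2 − 7.8q = 13.25 + 6q → q* = 1.808, p* = 24.0978.
For a per-unit tax t: Δq = t/13.8, so DWL = ½·t·(t/13.8) = t²/27.6.
At t = 5.4: DWL = 1.057. At t = 8.6: DWL = 2.680.
Ratio = (8.6/5.4)² = 2.536.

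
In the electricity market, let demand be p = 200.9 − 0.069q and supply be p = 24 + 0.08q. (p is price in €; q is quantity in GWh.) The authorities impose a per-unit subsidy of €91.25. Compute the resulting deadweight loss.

Competitive equilibrium: 200.9 − 0.069q = 24 + 0.08q → q* = 1187.2483, p* = 118.9799.
The subsidy lowers effective supply by 91.25: p = 0.08q − 67.25.
New quantity: 200.9 − 0.069q = 0.08q − 67.25 → q' = 1799.6644.
Overproduction Δq = 1799.6644 − 1187.2483 = 612.4161; wedge = subsidy = 91.25.
Deadweight loss = ½ × 612.4161 × 91.25 = €27941.48.

€27941.48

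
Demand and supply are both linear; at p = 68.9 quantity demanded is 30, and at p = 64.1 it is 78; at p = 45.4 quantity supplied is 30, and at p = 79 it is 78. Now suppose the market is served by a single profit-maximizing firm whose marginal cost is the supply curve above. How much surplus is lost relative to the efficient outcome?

Demand slope = (64.1 − 68.9)/(78 − 30) = −0.1, so p = 71.9 − 0.1q.
Supply slope = (79 − 45.4)/(78 − 30) = 0.7, so p = 24.4 + 0.7q.
Competitive equilibrium: 71.9 − 0.1q = 24.4 + 0.7q → q* = 59.375, p* = 65.9625.
Marginal revenue: MR = 71.9 − 0.2q. Set MR = MC: 71.9 − 0.2q = 24.4 + 0.7q → q_m = 52.7778.
Price p_m = 71.9 − 0.1·52.7778 = 66.6222; MC(q_m) = 24.4 + 0.7·52.7778 = 61.3445.
Competitive q* = 59.375, so Δq = 6.5972; wedge = 66.6222 − 61.3445 = 5.2777.
The triangle = ½ × 6.5972 × 5.2777 = 17.41.

17.41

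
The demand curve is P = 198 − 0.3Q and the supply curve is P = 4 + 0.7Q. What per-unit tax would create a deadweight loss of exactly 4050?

Competitive equilibrium: 198 − 0.3Q = 4 + 0.7Q → Q* = 194, P* = 139.8.
A tax t gives ΔQ = t/1 and wedge t, so DWL = t²/2.
t²/2 = 4050 → t² = 8100 → t = 90.

90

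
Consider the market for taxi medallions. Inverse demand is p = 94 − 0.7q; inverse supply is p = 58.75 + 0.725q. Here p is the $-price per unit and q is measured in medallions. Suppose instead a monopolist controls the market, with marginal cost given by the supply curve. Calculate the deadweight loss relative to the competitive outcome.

$47.31

Competitive equilibrium: 94 − 0.7q = 58.75 + 0.725q → q* = 24.7368, p* = 76.6842.
Marginal revenue: MR = 94 − 1.4q. Set MR = MC: 94 − 1.4q = 58.75 + 0.725q → q_m = 16.5882.
Price p_m = 94 − 0.7·16.5882 = 82.3883; MC(q_m) = 58.75 + 0.725·16.5882 = 70.7764.
Competitive q* = 24.7368, so Δq = 8.1486; wedge = 82.3883 − 70.7764 = 11.6119.
DWL = ½ × 8.1486 × 11.6119 = $47.31.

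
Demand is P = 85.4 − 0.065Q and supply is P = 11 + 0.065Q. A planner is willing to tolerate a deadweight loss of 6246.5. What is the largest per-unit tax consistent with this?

40.3

Competitive equilibrium: 85.4 − 0.065Q = 11 + 0.065Q → Q* = 572.3077, P* = 48.2.
A tax t gives ΔQ = t/0.13 and wedge t, so DWL = t²/0.26.
t²/0.26 = 6246.5 → t² = 1624.09 → t = 40.3.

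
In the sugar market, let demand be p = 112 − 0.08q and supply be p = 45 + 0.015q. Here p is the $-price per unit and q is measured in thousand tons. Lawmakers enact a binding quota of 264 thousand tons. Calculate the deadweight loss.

$9248.88 thousand

Competitive equilibrium: 112 − 0.08q = 45 + 0.015q → q* = 705.2632, p* = 55.5789.
At q = 264: demand price = 112 − 0.08·264 = 90.88; supply price = 45 + 0.015·264 = 48.96.
Δq = 705.2632 − 264 = 441.2632; wedge = 90.88 − 48.96 = 41.92.
Deadweight loss = ½ × 441.2632 × 41.92 = $9248.88 thousand.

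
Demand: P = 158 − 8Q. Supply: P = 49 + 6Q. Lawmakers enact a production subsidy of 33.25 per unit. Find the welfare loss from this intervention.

Competitive equilibrium: 158 − 8Q = 49 + 6Q → Q* = 7.7857, P* = 95.7143.
The subsidy lowers effective supply by 33.25: P = 15.75 + 6Q.
New quantity: 158 − 8Q = 15.75 + 6Q → Q' = 10.1607.
Overproduction ΔQ = 10.1607 − 7.7857 = 2.375; wedge = subsidy = 33.25.
Welfare loss = ½ × 2.375 × 33.25 = 39.48.

39.48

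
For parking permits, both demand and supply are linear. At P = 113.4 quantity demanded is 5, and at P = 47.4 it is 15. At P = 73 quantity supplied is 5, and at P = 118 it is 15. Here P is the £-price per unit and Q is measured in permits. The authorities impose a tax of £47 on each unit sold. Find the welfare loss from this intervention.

£99.50

Demand slope = (47.4 − 113.4)/(15 − 5) = −6.6, so P = 146.4 − 6.6Q.
Supply slope = (118 − 73)/(15 − 5) = 4.5, so P = 50.5 + 4.5Q.
Competitive equilibrium: 146.4 − 6.6Q = 50.5 + 4.5Q → Q* = 8.6396, P* = 89.3784.
With the tax, the buyer price exceeds the seller price by 47: (146.4 − 6.6Q) − (50.5 + 4.5Q) = 47 → Q' = 4.4054.
ΔQ = 8.6396 − 4.4054 = 4.2342; the wedge equals the tax, 47.
Deadweight loss = ½ × 4.2342 × 47 = £99.50.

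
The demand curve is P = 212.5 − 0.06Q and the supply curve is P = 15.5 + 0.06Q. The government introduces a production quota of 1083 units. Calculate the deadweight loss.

Competitive equilibrium: 212.5 − 0.06Q = 15.5 + 0.06Q → Q* = 1641.6667, P* = 114.
At Q = 1083: demand price = 212.5 − 0.06·1083 = 147.52; supply price = 15.5 + 0.06·1083 = 80.48.
ΔQ = 1641.6667 − 1083 = 558.6667; wedge = 147.52 − 80.48 = 67.04.
Deadweight loss = ½ × 558.6667 × 67.04 = 18726.51.

18726.51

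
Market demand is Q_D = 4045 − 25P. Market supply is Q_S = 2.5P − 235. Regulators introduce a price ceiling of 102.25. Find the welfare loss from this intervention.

In inverse form: demand P = 161.8 − 0.04Q, supply P = 94 + 0.4Q.
Competitive equilibrium: 161.8 − 0.04Q = 94 + 0.4Q → Q* = 154.0909, P* = 155.6364.
At the ceiling P = 102.25, quantity supplied = (102.25 − 94)/0.4 = 20.625.
Willingness to pay at Q' = 20.625: 161.8 − 0.04·20.625 = 160.975.
ΔQ = 154.0909 − 20.625 = 133.4659; wedge = 160.975 − 102.25 = 58.725.
The triangle = ½ × 133.4659 × 58.725 = 3918.89.

3918.89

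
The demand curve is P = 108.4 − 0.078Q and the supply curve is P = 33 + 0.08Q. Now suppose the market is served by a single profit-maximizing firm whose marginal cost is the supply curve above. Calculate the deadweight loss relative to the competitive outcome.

Competitive equilibrium: 108.4 − 0.078Q = 33 + 0.08Q → Q* = 477.21519, P* = 71.17722.
Marginal revenue: MR = 108.4 − 0.156Q. Set MR = MC: 108.4 − 0.156Q = 33 + 0.08Q → Q_m = 319.49153.
Price P_m = 108.4 − 0.078·319.49153 = 83.47966; MC(Q_m) = 33 + 0.08·319.49153 = 58.55932.
Competitive Q* = 477.21519, so ΔQ = 157.72366; wedge = 83.47966 − 58.55932 = 24.92034.
DWL = ½ × 157.72366 × 24.92034 = 1965.26.

1965.26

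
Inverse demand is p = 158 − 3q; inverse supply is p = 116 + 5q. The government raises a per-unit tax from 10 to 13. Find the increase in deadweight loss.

4.31

Competitive equilibrium: 158 − 3q = 116 + 5q → q* = 5.25, p* = 142.25.
For a per-unit tax t: Δq = t/8, so DWL = ½·t·(t/8) = t²/16.
At t = 10: DWL = 6.25. At t = 13: DWL = 10.563.
Increase = 10.563 − 6.25 = 4.31.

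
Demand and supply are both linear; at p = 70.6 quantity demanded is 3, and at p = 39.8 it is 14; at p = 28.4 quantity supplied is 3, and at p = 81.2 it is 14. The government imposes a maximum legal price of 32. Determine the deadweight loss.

Demand slope = (39.8 − 70.6)/(14 − 3) = −2.8, so p = 79 − 2.8q.
Supply slope = (81.2 − 28.4)/(14 − 3) = 4.8, so p = 14 + 4.8q.
Competitive equilibrium: 79 − 2.8q = 14 + 4.8q → q* = 8.5526, p* = 55.0526.
At the ceiling p = 32, quantity supplied = (32 − 14)/4.8 = 3.75.
Willingness to pay at q' = 3.75: 79 − 2.8·3.75 = 68.5.
Δq = 8.5526 − 3.75 = 4.8026; wedge = 68.5 − 32 = 36.5.
Welfare loss = ½ × 4.8026 × 36.5 = 87.65.

87.65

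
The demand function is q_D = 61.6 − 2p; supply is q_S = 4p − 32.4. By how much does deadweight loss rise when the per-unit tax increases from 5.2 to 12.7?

89.50

In inverse form: demand p = 30.8 − 0.5q, supply p = 8.1 + 0.25q.
Competitive equilibrium: 30.8 − 0.5q = 8.1 + 0.25q → q* = 30.2667, p* = 15.6667.
For a per-unit tax t: Δq = t/0.75, so DWL = ½·t·(t/0.75) = t²/1.5.
At t = 5.2: DWL = 18.027. At t = 12.7: DWL = 107.527.
Increase = 107.527 − 18.027 = 89.50.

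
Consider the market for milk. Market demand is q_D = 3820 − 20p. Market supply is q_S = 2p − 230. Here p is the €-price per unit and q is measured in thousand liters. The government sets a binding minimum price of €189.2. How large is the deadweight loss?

€2871.31 thousand

In inverse form: demand p = 191 − 0.05q, supply p = 115 + 0.5q.
Competitive equilibrium: 191 − 0.05q = 115 + 0.5q → q* = 138.1818, p* = 184.0909.
At the floor p = 189.2, quantity demanded = (191 − 189.2)/0.05 = 36.
Sellers' marginal cost at q' = 36: 115 + 0.5·36 = 133.
Δq = 138.1818 − 36 = 102.1818; wedge = 189.2 − 133 = 56.2.
The triangle = ½ × 102.1818 × 56.2 = €2871.31 thousand.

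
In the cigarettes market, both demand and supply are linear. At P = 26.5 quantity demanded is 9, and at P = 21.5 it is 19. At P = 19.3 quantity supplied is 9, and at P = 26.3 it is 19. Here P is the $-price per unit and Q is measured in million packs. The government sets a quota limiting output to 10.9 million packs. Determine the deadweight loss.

$10.086 million

Demand slope = (21.5 − 26.5)/(19 − 9) = −0.5, so P = 31 − 0.5Q.
Supply slope = (26.3 − 19.3)/(19 − 9) = 0.7, so P = 13 + 0.7Q.
Competitive equilibrium: 31 − 0.5Q = 13 + 0.7Q → Q* = 15, P* = 23.5.
At Q = 10.9: demand price = 31 − 0.5·10.9 = 25.55; supply price = 13 + 0.7·10.9 = 20.63.
ΔQ = 15 − 10.9 = 4.1; wedge = 25.55 − 20.63 = 4.92.
Welfare loss = ½ × 4.1 × 4.92 = $10.086 million.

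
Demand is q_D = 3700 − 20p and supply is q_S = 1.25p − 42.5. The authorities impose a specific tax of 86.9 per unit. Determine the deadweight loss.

4442.12

In inverse form: demand p = 185 − 0.05q, supply p = 34 + 0.8q.
Competitive equilibrium: 185 − 0.05q = 34 + 0.8q → q* = 177.6471, p* = 176.1176.
With the tax, the buyer price exceeds the seller price by 86.9: (185 − 0.05q) − (34 + 0.8q) = 86.9 → q' = 75.4118.
Δq = 177.6471 − 75.4118 = 102.2353; the wedge equals the tax, 86.9.
Deadweight loss = ½ × 102.2353 × 86.9 = 4442.12.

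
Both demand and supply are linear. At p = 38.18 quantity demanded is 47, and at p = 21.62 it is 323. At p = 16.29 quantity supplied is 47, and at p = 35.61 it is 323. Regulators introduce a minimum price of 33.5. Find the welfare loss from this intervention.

Demand slope = (21.62 − 38.18)/(323 − 47) = −0.06, so p = 41 − 0.06q.
Supply slope = (35.61 − 16.29)/(323 − 47) = 0.07, so p = 13 + 0.07q.
Competitive equilibrium: 41 − 0.06q = 13 + 0.07q → q* = 215.3846, p* = 28.0769.
At the floor p = 33.5, quantity demanded = (41 − 33.5)/0.06 = 125.
Sellers' marginal cost at q' = 125: 13 + 0.07·125 = 21.75.
Δq = 215.3846 − 125 = 90.3846; wedge = 33.5 − 21.75 = 11.75.
DWL = ½ × 90.3846 × 11.75 = 531.01.

531.01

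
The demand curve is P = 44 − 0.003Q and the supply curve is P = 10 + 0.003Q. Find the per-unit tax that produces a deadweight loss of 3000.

6

Competitive equilibrium: 44 − 0.003Q = 10 + 0.003Q → Q* = 5666.6667, P* = 27.
A tax t gives ΔQ = t/0.006 and wedge t, so DWL = t²/0.012.
t²/0.012 = 3000 → t² = 36 → t = 6.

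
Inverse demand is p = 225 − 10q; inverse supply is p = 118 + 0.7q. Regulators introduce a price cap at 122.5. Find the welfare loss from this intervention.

68.24

Competitive equilibrium: 225 − 10q = 118 + 0.7q → q* = 10, p* = 125.
At the ceiling p = 122.5, quantity supplied = (122.5 − 118)/0.7 = 6.4286.
Willingness to pay at q' = 6.4286: 225 − 10·6.4286 = 160.714.
Δq = 10 − 6.4286 = 3.5714; wedge = 160.714 − 122.5 = 38.214.
Welfare loss = ½ × 3.5714 × 38.214 = 68.24.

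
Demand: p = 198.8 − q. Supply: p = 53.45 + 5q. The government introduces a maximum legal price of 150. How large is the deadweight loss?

Competitive equilibrium: 198.8 − q = 53.45 + 5q → q* = 24.225, p* = 174.575.
At the ceiling p = 150, quantity supplied = (150 − 53.45)/5 = 19.31.
Willingness to pay at q' = 19.31: 198.8 − 1·19.31 = 179.49.
Δq = 24.225 − 19.31 = 4.915; wedge = 179.49 − 150 = 29.49.
Welfare loss = ½ × 4.915 × 29.49 = 72.47.

72.47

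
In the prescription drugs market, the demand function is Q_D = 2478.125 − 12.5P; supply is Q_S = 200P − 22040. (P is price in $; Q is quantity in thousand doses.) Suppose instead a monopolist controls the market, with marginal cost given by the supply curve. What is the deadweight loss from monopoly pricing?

In inverse form: demand P = 198.25 − 0.08Q, supply P = 110.2 + 0.005Q.
Competitive equilibrium: 198.25 − 0.08Q = 110.2 + 0.005Q → Q* = 1035.8824, P* = 115.3794.
Marginal revenue: MR = 198.25 − 0.16Q. Set MR = MC: 198.25 − 0.16Q = 110.2 + 0.005Q → Q_m = 533.6364.
Price P_m = 198.25 − 0.08·533.6364 = 155.5591; MC(Q_m) = 110.2 + 0.005·533.6364 = 112.8682.
Competitive Q* = 1035.8824, so ΔQ = 502.246; wedge = 155.5591 − 112.8682 = 42.6909.
Deadweight loss = ½ × 502.246 × 42.6909 = $10720.67 thousand.

$10720.67 thousand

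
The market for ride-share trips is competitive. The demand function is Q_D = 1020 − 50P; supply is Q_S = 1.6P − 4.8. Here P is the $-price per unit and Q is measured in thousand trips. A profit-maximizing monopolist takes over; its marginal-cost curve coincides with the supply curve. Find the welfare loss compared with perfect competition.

In inverse form: demand P = 20.4 − 0.02Q, supply P = 3 + 0.625Q.
Competitive equilibrium: 20.4 − 0.02Q = 3 + 0.625Q → Q* = 26.9767, P* = 19.8605.
Marginal revenue: MR = 20.4 − 0.04Q. Set MR = MC: 20.4 − 0.04Q = 3 + 0.625Q → Q_m = 26.1654.
Price P_m = 20.4 − 0.02·26.1654 = 19.8767; MC(Q_m) = 3 + 0.625·26.1654 = 19.3534.
Competitive Q* = 26.9767, so ΔQ = 0.8113; wedge = 19.8767 − 19.3534 = 0.5233.
Welfare loss = ½ × 0.8113 × 0.5233 = $0.21 thousand.

$0.21 thousand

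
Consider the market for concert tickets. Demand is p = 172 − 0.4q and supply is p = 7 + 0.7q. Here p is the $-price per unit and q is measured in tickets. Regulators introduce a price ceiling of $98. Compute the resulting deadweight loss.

Competitive equilibrium: 172 − 0.4q = 7 + 0.7q → q* = 150, p* = 112.
At the ceiling p = 98, quantity supplied = (98 − 7)/0.7 = 130.
Willingness to pay at q' = 130: 172 − 0.4·130 = 120.
Δq = 150 − 130 = 20; wedge = 120 − 98 = 22.
Deadweight loss = ½ × 20 × 22 = $220.

$220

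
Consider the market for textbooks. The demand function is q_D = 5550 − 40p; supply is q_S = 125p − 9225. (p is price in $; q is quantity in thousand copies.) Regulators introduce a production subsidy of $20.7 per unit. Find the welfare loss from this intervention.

In inverse form: demand p = 138.75 − 0.025q, supply p = 73.8 + 0.008q.
Competitive equilibrium: 138.75 − 0.025q = 73.8 + 0.008q → q* = 1968.1818, p* = 89.5455.
The subsidy lowers effective supply by 20.7: p = 53.1 + 0.008q.
New quantity: 138.75 − 0.025q = 53.1 + 0.008q → q' = 2595.4545.
Overproduction Δq = 2595.4545 − 1968.1818 = 627.2727; wedge = subsidy = 20.7.
The triangle = ½ × 627.2727 × 20.7 = $6492.27 thousand.

$6492.27 thousand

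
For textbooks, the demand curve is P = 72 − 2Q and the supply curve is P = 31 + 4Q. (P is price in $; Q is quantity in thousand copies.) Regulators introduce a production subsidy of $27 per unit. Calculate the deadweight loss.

Competitive equilibrium: 72 − 2Q = 31 + 4Q → Q* = 6.8333, P* = 58.3333.
The subsidy lowers effective supply by 27: P = 4 + 4Q.
New quantity: 72 − 2Q = 4 + 4Q → Q' = 11.3333.
Overproduction ΔQ = 11.3333 − 6.8333 = 4.5; wedge = subsidy = 27.
The triangle = ½ × 4.5 × 27 = $60.75 thousand.

$60.75 thousand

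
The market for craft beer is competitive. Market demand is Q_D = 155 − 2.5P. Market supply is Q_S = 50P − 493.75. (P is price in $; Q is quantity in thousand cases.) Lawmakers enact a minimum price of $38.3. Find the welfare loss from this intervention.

In inverse form: demand P = 62 − 0.4Q, supply P = 9.875 + 0.02Q.
Competitive equilibrium: 62 − 0.4Q = 9.875 + 0.02Q → Q* = 124.1071, P* = 12.3571.
At the floor P = 38.3, quantity demanded = (62 − 38.3)/0.4 = 59.25.
Sellers' marginal cost at Q' = 59.25: 9.875 + 0.02·59.25 = 11.06.
ΔQ = 124.1071 − 59.25 = 64.8571; wedge = 38.3 − 11.06 = 27.24.
Deadweight loss = ½ × 64.8571 × 27.24 = $883.35 thousand.

$883.35 thousand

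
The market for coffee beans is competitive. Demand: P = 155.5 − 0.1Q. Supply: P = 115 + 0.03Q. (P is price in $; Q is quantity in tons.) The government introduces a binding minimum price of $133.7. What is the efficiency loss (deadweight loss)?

Competitive equilibrium: 155.5 − 0.1Q = 115 + 0.03Q → Q* = 311.5385, P* = 124.3462.
At the floor P = 133.7, quantity demanded = (155.5 − 133.7)/0.1 = 218.
Sellers' marginal cost at Q' = 218: 115 + 0.03·218 = 121.54.
ΔQ = 311.5385 − 218 = 93.5385; wedge = 133.7 − 121.54 = 12.16.
DWL = ½ × 93.5385 × 12.16 = $568.71.

$568.71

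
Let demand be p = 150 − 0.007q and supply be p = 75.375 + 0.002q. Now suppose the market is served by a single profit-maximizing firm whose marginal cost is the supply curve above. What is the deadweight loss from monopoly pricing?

59217.80

Competitive equilibrium: 150 − 0.007q = 75.375 + 0.002q → q* = 8291.666667, p* = 91.958333.
Marginal revenue: MR = 150 − 0.014q. Set MR = MC: 150 − 0.014q = 75.375 + 0.002q → q_m = 4664.0625.
Price p_m = 150 − 0.007·4664.0625 = 117.351563; MC(q_m) = 75.375 + 0.002·4664.0625 = 84.703125.
Competitive q* = 8291.666667, so Δq = 3627.604167; wedge = 117.351563 − 84.703125 = 32.648438.
DWL = ½ × 3627.604167 × 32.648438 = 59217.80.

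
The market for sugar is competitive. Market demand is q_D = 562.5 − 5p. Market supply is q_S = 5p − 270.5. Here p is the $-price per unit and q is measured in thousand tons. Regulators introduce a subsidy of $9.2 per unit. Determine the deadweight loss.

In inverse form: demand p = 112.5 − 0.2q, supply p = 54.1 + 0.2q.
Competitive equilibrium: 112.5 − 0.2q = 54.1 + 0.2q → q* = 146, p* = 83.3.
The subsidy lowers effective supply by 9.2: p = 44.9 + 0.2q.
New quantity: 112.5 − 0.2q = 44.9 + 0.2q → q' = 169.
Overproduction Δq = 169 − 146 = 23; wedge = subsidy = 9.2.
Deadweight loss = ½ × 23 × 9.2 = $105.80 thousand.

$105.80 thousand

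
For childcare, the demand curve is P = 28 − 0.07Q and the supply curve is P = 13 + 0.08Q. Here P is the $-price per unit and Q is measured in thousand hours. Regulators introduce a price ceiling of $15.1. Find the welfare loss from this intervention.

Competitive equilibrium: 28 − 0.07Q = 13 + 0.08Q → Q* = 100, P* = 21.
At the ceiling P = 15.1, quantity supplied = (15.1 − 13)/0.08 = 26.25.
Willingness to pay at Q' = 26.25: 28 − 0.07·26.25 = 26.1625.
ΔQ = 100 − 26.25 = 73.75; wedge = 26.1625 − 15.1 = 11.0625.
Welfare loss = ½ × 73.75 × 11.0625 = $407.93 thousand.

$407.93 thousand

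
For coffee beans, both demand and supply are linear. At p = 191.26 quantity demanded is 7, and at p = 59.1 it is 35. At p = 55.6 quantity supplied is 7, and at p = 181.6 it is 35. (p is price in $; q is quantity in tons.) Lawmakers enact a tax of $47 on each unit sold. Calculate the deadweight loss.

Demand slope = (59.1 − 191.26)/(35 − 7) = −4.72, so p = 224.3 − 4.72q.
Supply slope = (181.6 − 55.6)/(35 − 7) = 4.5, so p = 24.1 + 4.5q.
Competitive equilibrium: 224.3 − 4.72q = 24.1 + 4.5q → q* = 21.7137, p* = 121.8115.
With the tax, the buyer price exceeds the seller price by 47: (224.3 − 4.72q) − (24.1 + 4.5q) = 47 → q' = 16.6161.
Δq = 21.7137 − 16.6161 = 5.0976; the wedge equals the tax, 47.
DWL = ½ × 5.0976 × 47 = $119.79.

$119.79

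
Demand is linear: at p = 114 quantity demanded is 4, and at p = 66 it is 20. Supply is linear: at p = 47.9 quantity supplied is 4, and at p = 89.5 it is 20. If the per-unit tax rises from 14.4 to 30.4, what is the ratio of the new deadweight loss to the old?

4.457

Demand slope = (66 − 114)/(20 − 4) = −3, so p = 126 − 3q.
Supply slope = (89.5 − 47.9)/(20 − 4) = 2.6, so p = 37.5 + 2.6q.
Competitive equilibrium: 126 − 3q = 37.5 + 2.6q → q* = 15.8036, p* = 78.5893.
For a per-unit tax t: Δq = t/5.6, so DWL = ½·t·(t/5.6) = t²/11.2.
At t = 14.4: DWL = 18.514. At t = 30.4: DWL = 82.514.
Ratio = (30.4/14.4)² = 4.457.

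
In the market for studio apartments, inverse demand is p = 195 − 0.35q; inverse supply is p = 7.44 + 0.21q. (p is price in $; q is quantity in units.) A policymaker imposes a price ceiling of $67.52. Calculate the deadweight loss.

Competitive equilibrium: 195 − 0.35q = 7.44 + 0.21q → q* = 334.92857, p* = 77.775.
At the ceiling p = 67.52, quantity supplied = (67.52 − 7.44)/0.21 = 286.09524.
Willingness to pay at q' = 286.09524: 195 − 0.35·286.09524 = 94.86667.
Δq = 334.92857 − 286.09524 = 48.83333; wedge = 94.86667 − 67.52 = 27.34667.
Deadweight loss = ½ × 48.83333 × 27.34667 = $667.71.

$667.71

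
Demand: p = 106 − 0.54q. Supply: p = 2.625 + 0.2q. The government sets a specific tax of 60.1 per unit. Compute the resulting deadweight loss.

2440.55

Competitive equilibrium: 106 − 0.54q = 2.625 + 0.2q → q* = 139.6959, p* = 30.5642.
With the tax, the buyer price exceeds the seller price by 60.1: (106 − 0.54q) − (2.625 + 0.2q) = 60.1 → q' = 58.4797.
Δq = 139.6959 − 58.4797 = 81.2162; the wedge equals the tax, 60.1.
Welfare loss = ½ × 81.2162 × 60.1 = 2440.55.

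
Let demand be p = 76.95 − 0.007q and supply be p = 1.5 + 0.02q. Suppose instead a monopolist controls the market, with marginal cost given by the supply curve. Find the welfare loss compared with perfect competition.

Competitive equilibrium: 76.95 − 0.007q = 1.5 + 0.02q → q* = 2794.4444, p* = 57.3889.
Marginal revenue: MR = 76.95 − 0.014q. Set MR = MC: 76.95 − 0.014q = 1.5 + 0.02q → q_m = 2219.1176.
Price p_m = 76.95 − 0.007·2219.1176 = 61.4162; MC(q_m) = 1.5 + 0.02·2219.1176 = 45.8824.
Competitive q* = 2794.4444, so Δq = 575.3268; wedge = 61.4162 − 45.8824 = 15.5338.
The triangle = ½ × 575.3268 × 15.5338 = 4468.51.

4468.51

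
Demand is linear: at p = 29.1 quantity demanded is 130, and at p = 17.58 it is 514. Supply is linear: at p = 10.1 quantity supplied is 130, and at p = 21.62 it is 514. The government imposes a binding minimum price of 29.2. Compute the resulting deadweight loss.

3072

Demand slope = (17.58 − 29.1)/(514 − 130) = −0.03, so p = 33 − 0.03q.
Supply slope = (21.62 − 10.1)/(514 − 130) = 0.03, so p = 6.2 + 0.03q.
Competitive equilibrium: 33 − 0.03q = 6.2 + 0.03q → q* = 446.6667, p* = 19.6.
At the floor p = 29.2, quantity demanded = (33 − 29.2)/0.03 = 126.6667.
Sellers' marginal cost at q' = 126.6667: 6.2 + 0.03·126.6667 = 10.
Δq = 446.6667 − 126.6667 = 320; wedge = 29.2 − 10 = 19.2.
DWL = ½ × 320 × 19.2 = 3072.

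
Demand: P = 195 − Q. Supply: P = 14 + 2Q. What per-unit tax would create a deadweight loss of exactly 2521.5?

Competitive equilibrium: 195 − Q = 14 + 2Q → Q* = 60.3333, P* = 134.6667.
A tax t gives ΔQ = t/3 and wedge t, so DWL = t²/6.
t²/6 = 2521.5 → t² = 15129 → t = 123.

123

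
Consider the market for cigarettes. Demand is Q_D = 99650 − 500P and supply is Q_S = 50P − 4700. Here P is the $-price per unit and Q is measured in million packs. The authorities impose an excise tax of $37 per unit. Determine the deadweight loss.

In inverse form: demand P = 199.3 − 0.002Q, supply P = 94 + 0.02Q.
Competitive equilibrium: 199.3 − 0.002Q = 94 + 0.02Q → Q* = 4786.36364, P* = 189.72727.
With the tax, the buyer price exceeds the seller price by 37: (199.3 − 0.002Q) − (94 + 0.02Q) = 37 → Q' = 3104.54545.
ΔQ = 4786.36364 − 3104.54545 = 1681.81819; the wedge equals the tax, 37.
Deadweight loss = ½ × 1681.81819 × 37 = $31113.64 million.

$31113.64 million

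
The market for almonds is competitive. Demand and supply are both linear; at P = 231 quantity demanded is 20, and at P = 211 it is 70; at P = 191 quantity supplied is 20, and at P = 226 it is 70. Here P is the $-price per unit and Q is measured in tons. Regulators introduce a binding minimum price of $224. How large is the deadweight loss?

$195.71

Demand slope = (211 − 231)/(70 − 20) = −0.4, so P = 239 − 0.4Q.
Supply slope = (226 − 191)/(70 − 20) = 0.7, so P = 177 + 0.7Q.
Competitive equilibrium: 239 − 0.4Q = 177 + 0.7Q → Q* = 56.3636, P* = 216.4545.
At the floor P = 224, quantity demanded = (239 − 224)/0.4 = 37.5.
Sellers' marginal cost at Q' = 37.5: 177 + 0.7·37.5 = 203.25.
ΔQ = 56.3636 − 37.5 = 18.8636; wedge = 224 − 203.25 = 20.75.
Welfare loss = ½ × 18.8636 × 20.75 = $195.71.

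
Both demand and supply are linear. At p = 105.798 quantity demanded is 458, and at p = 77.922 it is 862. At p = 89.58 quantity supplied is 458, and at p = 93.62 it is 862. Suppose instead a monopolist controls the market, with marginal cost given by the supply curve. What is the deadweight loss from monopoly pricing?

3777.29

Demand slope = (77.922 − 105.798)/(862 − 458) = −0.069, so p = 137.4 − 0.069q.
Supply slope = (93.62 − 89.58)/(862 − 458) = 0.01, so p = 85 + 0.01q.
Competitive equilibrium: 137.4 − 0.069q = 85 + 0.01q → q* = 663.29114, p* = 91.63291.
Marginal revenue: MR = 137.4 − 0.138q. Set MR = MC: 137.4 − 0.138q = 85 + 0.01q → q_m = 354.05405.
Price p_m = 137.4 − 0.069·354.05405 = 112.97027; MC(q_m) = 85 + 0.01·354.05405 = 88.54054.
Competitive q* = 663.29114, so Δq = 309.23709; wedge = 112.97027 − 88.54054 = 24.42973.
DWL = ½ × 309.23709 × 24.42973 = 3777.29.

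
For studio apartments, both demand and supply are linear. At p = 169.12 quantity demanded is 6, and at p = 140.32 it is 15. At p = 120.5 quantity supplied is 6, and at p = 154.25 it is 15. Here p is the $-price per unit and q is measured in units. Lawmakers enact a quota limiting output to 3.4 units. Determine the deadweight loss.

$319.97

Demand slope = (140.32 − 169.12)/(15 − 6) = −3.2, so p = 188.32 − 3.2q.
Supply slope = (154.25 − 120.5)/(15 − 6) = 3.75, so p = 98 + 3.75q.
Competitive equilibrium: 188.32 − 3.2q = 98 + 3.75q → q* = 12.9957, p* = 146.7338.
At q = 3.4: demand price = 188.32 − 3.2·3.4 = 177.44; supply price = 98 + 3.75·3.4 = 110.75.
Δq = 12.9957 − 3.4 = 9.5957; wedge = 177.44 − 110.75 = 66.69.
Welfare loss = ½ × 9.5957 × 66.69 = $319.97.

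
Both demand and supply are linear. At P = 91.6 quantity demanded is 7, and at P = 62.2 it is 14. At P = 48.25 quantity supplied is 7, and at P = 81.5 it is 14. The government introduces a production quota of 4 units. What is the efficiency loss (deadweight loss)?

Demand slope = (62.2 − 91.6)/(14 − 7) = −4.2, so P = 121 − 4.2Q.
Supply slope = (81.5 − 48.25)/(14 − 7) = 4.75, so P = 15 + 4.75Q.
Competitive equilibrium: 121 − 4.2Q = 15 + 4.75Q → Q* = 11.8436, P* = 71.257.
At Q = 4: demand price = 121 − 4.2·4 = 104.2; supply price = 15 + 4.75·4 = 34.
ΔQ = 11.8436 − 4 = 7.8436; wedge = 104.2 − 34 = 70.2.
Deadweight loss = ½ × 7.8436 × 70.2 = 275.31.

275.31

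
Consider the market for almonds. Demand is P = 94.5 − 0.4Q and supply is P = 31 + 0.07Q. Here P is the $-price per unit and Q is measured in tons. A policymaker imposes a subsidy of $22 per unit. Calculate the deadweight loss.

Competitive equilibrium: 94.5 − 0.4Q = 31 + 0.07Q → Q* = 135.1064, P* = 40.4574.
The subsidy lowers effective supply by 22: P = 9 + 0.07Q.
New quantity: 94.5 − 0.4Q = 9 + 0.07Q → Q' = 181.9149.
Overproduction ΔQ = 181.9149 − 135.1064 = 46.8085; wedge = subsidy = 22.
DWL = ½ × 46.8085 × 22 = $514.89.

$514.89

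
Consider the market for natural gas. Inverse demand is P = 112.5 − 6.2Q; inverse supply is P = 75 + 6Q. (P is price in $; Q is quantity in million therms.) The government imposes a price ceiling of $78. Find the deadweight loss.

Competitive equilibrium: 112.5 − 6.2Q = 75 + 6Q → Q* = 3.0738, P* = 93.4426.
At the ceiling P = 78, quantity supplied = (78 − 75)/6 = 0.5.
Willingness to pay at Q' = 0.5: 112.5 − 6.2·0.5 = 109.4.
ΔQ = 3.0738 − 0.5 = 2.5738; wedge = 109.4 − 78 = 31.4.
Deadweight loss = ½ × 2.5738 × 31.4 = $40.41 million.

$40.41 million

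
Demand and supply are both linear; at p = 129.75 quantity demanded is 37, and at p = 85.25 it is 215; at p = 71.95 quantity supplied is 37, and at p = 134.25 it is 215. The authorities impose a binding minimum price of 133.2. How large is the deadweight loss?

3638.81

Demand slope = (85.25 − 129.75)/(215 − 37) = −0.25, so p = 139 − 0.25q.
Supply slope = (134.25 − 71.95)/(215 − 37) = 0.35, so p = 59 + 0.35q.
Competitive equilibrium: 139 − 0.25q = 59 + 0.35q → q* = 133.33333, p* = 105.66667.
At the floor p = 133.2, quantity demanded = (139 − 133.2)/0.25 = 23.2.
Sellers' marginal cost at q' = 23.2: 59 + 0.35·23.2 = 67.12.
Δq = 133.33333 − 23.2 = 110.13333; wedge = 133.2 − 67.12 = 66.08.
Deadweight loss = ½ × 110.13333 × 66.08 = 3638.81.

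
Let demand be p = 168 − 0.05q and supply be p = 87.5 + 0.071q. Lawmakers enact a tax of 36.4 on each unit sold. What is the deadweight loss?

5475.04

Competitive equilibrium: 168 − 0.05q = 87.5 + 0.071q → q* = 665.2893, p* = 134.7355.
With the tax, the buyer price exceeds the seller price by 36.4: (168 − 0.05q) − (87.5 + 0.071q) = 36.4 → q' = 364.4628.
Δq = 665.2893 − 364.4628 = 300.8265; the wedge equals the tax, 36.4.
DWL = ½ × 300.8265 × 36.4 = 5475.04.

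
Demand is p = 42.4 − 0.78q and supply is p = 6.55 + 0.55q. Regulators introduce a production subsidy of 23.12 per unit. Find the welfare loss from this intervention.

200.95

Competitive equilibrium: 42.4 − 0.78q = 6.55 + 0.55q → q* = 26.9549, p* = 21.3752.
The subsidy lowers effective supply by 23.12: p = 0.55q − 16.57.
New quantity: 42.4 − 0.78q = 0.55q − 16.57 → q' = 44.3383.
Overproduction Δq = 44.3383 − 26.9549 = 17.3834; wedge = subsidy = 23.12.
Welfare loss = ½ × 17.3834 × 23.12 = 200.95.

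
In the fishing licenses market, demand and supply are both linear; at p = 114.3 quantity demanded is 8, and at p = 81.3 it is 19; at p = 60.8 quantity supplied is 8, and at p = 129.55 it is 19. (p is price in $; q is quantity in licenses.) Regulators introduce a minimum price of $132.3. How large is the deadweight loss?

Demand slope = (81.3 − 114.3)/(19 − 8) = −3, so p = 138.3 − 3q.
Supply slope = (129.55 − 60.8)/(19 − 8) = 6.25, so p = 10.8 + 6.25q.
Competitive equilibrium: 138.3 − 3q = 10.8 + 6.25q → q* = 13.7838, p* = 96.9486.
At the floor p = 132.3, quantity demanded = (138.3 − 132.3)/3 = 2.
Sellers' marginal cost at q' = 2: 10.8 + 6.25·2 = 23.3.
Δq = 13.7838 − 2 = 11.7838; wedge = 132.3 − 23.3 = 109.
Welfare loss = ½ × 11.7838 × 109 = $642.22.

$642.22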